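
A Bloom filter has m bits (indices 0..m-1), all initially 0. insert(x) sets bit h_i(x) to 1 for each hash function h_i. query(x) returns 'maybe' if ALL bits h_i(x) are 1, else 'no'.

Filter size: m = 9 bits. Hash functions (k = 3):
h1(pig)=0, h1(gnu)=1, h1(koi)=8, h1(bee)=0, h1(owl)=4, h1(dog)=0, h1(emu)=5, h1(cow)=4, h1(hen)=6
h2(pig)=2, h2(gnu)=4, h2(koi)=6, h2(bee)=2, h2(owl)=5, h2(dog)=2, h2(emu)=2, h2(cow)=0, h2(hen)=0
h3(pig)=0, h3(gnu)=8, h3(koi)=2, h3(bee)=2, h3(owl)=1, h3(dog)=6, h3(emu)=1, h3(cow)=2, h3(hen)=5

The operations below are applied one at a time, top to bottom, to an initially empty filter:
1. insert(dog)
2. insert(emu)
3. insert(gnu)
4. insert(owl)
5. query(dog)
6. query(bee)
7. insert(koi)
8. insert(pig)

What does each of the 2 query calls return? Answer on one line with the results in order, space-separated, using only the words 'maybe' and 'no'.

Answer: maybe maybe

Derivation:
Start: bits=000000000
Op 1: insert dog -> sets bits 0 2 6 -> bits=101000100
Op 2: insert emu -> sets bits 1 2 5 -> bits=111001100
Op 3: insert gnu -> sets bits 1 4 8 -> bits=111011101
Op 4: insert owl -> sets bits 1 4 5 -> bits=111011101
Op 5: query dog -> checks bit0=1, bit2=1, bit6=1 (all 1) -> maybe
Op 6: query bee -> checks bit0=1, bit2=1 (all 1) -> maybe
Op 7: insert koi -> sets bits 2 6 8 -> bits=111011101
Op 8: insert pig -> sets bits 0 2 -> bits=111011101
Query results in order: maybe maybe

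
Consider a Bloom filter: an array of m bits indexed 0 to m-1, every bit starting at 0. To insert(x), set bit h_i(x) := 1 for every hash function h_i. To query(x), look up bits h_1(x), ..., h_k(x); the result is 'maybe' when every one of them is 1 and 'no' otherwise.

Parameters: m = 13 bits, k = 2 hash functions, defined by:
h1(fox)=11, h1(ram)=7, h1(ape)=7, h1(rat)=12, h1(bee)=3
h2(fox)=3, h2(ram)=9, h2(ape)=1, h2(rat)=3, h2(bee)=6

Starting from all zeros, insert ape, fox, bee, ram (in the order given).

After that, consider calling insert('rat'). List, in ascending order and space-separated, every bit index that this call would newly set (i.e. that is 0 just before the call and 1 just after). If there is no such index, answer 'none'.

Start: bits=0000000000000
After insert 'ape': sets bits 1 7 -> bits=0100000100000
After insert 'fox': sets bits 3 11 -> bits=0101000100010
After insert 'bee': sets bits 3 6 -> bits=0101001100010
After insert 'ram': sets bits 7 9 -> bits=0101001101010
insert 'rat' would touch bits 3 12; currently bit3=1, bit12=0
Bits that are 0 among those (would change 0->1): 12

Answer: 12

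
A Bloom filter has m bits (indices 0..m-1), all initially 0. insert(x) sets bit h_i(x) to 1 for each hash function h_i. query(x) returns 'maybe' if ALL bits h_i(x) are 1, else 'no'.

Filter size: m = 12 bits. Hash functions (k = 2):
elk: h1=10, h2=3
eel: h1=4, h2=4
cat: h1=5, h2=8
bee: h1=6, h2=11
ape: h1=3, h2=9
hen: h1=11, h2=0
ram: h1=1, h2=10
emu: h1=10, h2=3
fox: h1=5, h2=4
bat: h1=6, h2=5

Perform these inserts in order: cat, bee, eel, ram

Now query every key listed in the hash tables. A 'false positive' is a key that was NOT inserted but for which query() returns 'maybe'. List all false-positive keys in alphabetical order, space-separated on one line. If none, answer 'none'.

Start: bits=000000000000
After insert 'cat': sets bits 5 8 -> bits=000001001000
After insert 'bee': sets bits 6 11 -> bits=000001101001
After insert 'eel': sets bits 4 -> bits=000011101001
After insert 'ram': sets bits 1 10 -> bits=010011101011
Not inserted: ape bat elk emu fox hen — query each against bits=010011101011:
query ape: checks bit3=0, bit9=0 (has a 0) -> no => not a false positive
query bat: checks bit5=1, bit6=1 (all 1) -> maybe => FALSE POSITIVE
query elk: checks bit3=0, bit10=1 (has a 0) -> no => not a false positive
query emu: checks bit3=0, bit10=1 (has a 0) -> no => not a false positive
query fox: checks bit4=1, bit5=1 (all 1) -> maybe => FALSE POSITIVE
query hen: checks bit0=0, bit11=1 (has a 0) -> no => not a false positive
False positives (alphabetical): bat fox

Answer: bat fox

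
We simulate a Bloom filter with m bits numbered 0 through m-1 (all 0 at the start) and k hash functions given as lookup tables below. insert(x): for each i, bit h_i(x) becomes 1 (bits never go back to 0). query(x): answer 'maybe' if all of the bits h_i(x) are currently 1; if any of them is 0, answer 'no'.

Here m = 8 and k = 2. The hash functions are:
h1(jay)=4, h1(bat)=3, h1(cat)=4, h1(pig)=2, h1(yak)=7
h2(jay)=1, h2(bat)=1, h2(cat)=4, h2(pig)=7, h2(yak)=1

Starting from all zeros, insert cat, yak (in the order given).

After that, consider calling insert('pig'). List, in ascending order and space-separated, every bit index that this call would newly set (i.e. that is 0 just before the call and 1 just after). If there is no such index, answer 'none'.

Answer: 2

Derivation:
Start: bits=00000000
After insert 'cat': sets bits 4 -> bits=00001000
After insert 'yak': sets bits 1 7 -> bits=01001001
insert 'pig' would touch bits 2 7; currently bit2=0, bit7=1
Bits that are 0 among those (would change 0->1): 2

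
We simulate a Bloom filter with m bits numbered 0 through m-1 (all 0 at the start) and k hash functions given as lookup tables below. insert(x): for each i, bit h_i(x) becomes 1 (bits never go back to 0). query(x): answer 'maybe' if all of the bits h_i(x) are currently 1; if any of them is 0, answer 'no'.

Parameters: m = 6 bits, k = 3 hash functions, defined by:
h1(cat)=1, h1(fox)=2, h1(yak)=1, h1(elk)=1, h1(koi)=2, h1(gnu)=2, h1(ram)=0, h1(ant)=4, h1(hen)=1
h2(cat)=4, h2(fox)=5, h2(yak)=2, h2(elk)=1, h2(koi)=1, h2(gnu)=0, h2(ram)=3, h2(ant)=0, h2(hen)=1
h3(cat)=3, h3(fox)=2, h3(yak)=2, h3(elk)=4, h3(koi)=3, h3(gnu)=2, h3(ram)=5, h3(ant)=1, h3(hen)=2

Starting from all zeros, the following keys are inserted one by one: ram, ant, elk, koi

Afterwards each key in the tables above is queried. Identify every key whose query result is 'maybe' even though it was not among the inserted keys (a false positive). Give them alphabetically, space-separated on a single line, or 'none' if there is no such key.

Answer: cat fox gnu hen yak

Derivation:
Start: bits=000000
After insert 'ram': sets bits 0 3 5 -> bits=100101
After insert 'ant': sets bits 0 1 4 -> bits=110111
After insert 'elk': sets bits 1 4 -> bits=110111
After insert 'koi': sets bits 1 2 3 -> bits=111111
Not inserted: cat fox gnu hen yak — query each against bits=111111:
query cat: checks bit1=1, bit3=1, bit4=1 (all 1) -> maybe => FALSE POSITIVE
query fox: checks bit2=1, bit5=1 (all 1) -> maybe => FALSE POSITIVE
query gnu: checks bit0=1, bit2=1 (all 1) -> maybe => FALSE POSITIVE
query hen: checks bit1=1, bit2=1 (all 1) -> maybe => FALSE POSITIVE
query yak: checks bit1=1, bit2=1 (all 1) -> maybe => FALSE POSITIVE
False positives (alphabetical): cat fox gnu hen yak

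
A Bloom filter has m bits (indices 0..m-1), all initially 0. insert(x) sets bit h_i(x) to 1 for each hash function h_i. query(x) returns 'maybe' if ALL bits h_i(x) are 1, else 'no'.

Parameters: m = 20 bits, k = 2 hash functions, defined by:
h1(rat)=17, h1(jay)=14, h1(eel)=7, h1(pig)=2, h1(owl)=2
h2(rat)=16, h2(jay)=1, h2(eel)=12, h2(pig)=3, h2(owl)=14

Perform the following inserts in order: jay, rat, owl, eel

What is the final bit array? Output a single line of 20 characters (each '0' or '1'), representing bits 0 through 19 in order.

Start: bits=00000000000000000000
After insert 'jay': sets bits 1 14 -> bits=01000000000000100000
After insert 'rat': sets bits 16 17 -> bits=01000000000000101100
After insert 'owl': sets bits 2 14 -> bits=01100000000000101100
After insert 'eel': sets bits 7 12 -> bits=01100001000010101100

Answer: 01100001000010101100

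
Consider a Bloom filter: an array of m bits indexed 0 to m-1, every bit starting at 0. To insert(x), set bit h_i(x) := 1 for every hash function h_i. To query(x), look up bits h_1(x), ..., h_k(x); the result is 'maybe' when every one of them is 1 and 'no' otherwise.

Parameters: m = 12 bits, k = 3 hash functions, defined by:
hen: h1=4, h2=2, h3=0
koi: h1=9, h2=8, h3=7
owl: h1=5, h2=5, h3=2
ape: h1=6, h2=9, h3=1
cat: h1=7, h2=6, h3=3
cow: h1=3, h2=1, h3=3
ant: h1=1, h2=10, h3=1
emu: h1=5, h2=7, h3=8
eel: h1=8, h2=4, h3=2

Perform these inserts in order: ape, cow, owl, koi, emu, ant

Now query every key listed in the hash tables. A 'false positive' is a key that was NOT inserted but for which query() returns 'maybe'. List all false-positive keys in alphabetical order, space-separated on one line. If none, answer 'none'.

Start: bits=000000000000
After insert 'ape': sets bits 1 6 9 -> bits=010000100100
After insert 'cow': sets bits 1 3 -> bits=010100100100
After insert 'owl': sets bits 2 5 -> bits=011101100100
After insert 'koi': sets bits 7 8 9 -> bits=011101111100
After insert 'emu': sets bits 5 7 8 -> bits=011101111100
After insert 'ant': sets bits 1 10 -> bits=011101111110
Not inserted: cat eel hen — query each against bits=011101111110:
query cat: checks bit3=1, bit6=1, bit7=1 (all 1) -> maybe => FALSE POSITIVE
query eel: checks bit2=1, bit4=0, bit8=1 (has a 0) -> no => not a false positive
query hen: checks bit0=0, bit2=1, bit4=0 (has a 0) -> no => not a false positive
False positives (alphabetical): cat

Answer: cat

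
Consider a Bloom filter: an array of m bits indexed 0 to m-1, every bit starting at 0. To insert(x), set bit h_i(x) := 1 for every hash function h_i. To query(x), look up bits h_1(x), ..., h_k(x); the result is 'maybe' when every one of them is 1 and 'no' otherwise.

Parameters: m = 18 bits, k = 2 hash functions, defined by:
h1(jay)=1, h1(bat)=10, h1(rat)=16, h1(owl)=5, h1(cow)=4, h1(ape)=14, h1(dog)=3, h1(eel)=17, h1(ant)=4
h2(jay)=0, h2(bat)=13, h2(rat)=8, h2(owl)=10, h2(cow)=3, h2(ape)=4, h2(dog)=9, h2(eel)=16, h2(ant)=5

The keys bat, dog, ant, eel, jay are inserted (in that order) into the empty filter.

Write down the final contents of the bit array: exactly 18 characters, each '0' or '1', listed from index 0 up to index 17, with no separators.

Start: bits=000000000000000000
After insert 'bat': sets bits 10 13 -> bits=000000000010010000
After insert 'dog': sets bits 3 9 -> bits=000100000110010000
After insert 'ant': sets bits 4 5 -> bits=000111000110010000
After insert 'eel': sets bits 16 17 -> bits=000111000110010011
After insert 'jay': sets bits 0 1 -> bits=110111000110010011

Answer: 110111000110010011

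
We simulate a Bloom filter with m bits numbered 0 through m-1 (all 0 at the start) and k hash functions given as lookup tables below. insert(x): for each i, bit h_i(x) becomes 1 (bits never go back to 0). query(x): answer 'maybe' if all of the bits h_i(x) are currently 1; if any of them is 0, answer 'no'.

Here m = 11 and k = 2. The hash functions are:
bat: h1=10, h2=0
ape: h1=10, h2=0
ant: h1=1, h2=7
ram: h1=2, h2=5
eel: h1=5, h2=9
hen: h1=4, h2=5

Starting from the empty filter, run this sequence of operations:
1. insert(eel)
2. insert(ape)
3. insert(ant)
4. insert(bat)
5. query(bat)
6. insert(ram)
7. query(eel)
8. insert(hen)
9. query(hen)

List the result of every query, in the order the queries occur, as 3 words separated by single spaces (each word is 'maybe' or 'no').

Start: bits=00000000000
Op 1: insert eel -> sets bits 5 9 -> bits=00000100010
Op 2: insert ape -> sets bits 0 10 -> bits=10000100011
Op 3: insert ant -> sets bits 1 7 -> bits=11000101011
Op 4: insert bat -> sets bits 0 10 -> bits=11000101011
Op 5: query bat -> checks bit0=1, bit10=1 (all 1) -> maybe
Op 6: insert ram -> sets bits 2 5 -> bits=11100101011
Op 7: query eel -> checks bit5=1, bit9=1 (all 1) -> maybe
Op 8: insert hen -> sets bits 4 5 -> bits=11101101011
Op 9: query hen -> checks bit4=1, bit5=1 (all 1) -> maybe
Query results in order: maybe maybe maybe

Answer: maybe maybe maybe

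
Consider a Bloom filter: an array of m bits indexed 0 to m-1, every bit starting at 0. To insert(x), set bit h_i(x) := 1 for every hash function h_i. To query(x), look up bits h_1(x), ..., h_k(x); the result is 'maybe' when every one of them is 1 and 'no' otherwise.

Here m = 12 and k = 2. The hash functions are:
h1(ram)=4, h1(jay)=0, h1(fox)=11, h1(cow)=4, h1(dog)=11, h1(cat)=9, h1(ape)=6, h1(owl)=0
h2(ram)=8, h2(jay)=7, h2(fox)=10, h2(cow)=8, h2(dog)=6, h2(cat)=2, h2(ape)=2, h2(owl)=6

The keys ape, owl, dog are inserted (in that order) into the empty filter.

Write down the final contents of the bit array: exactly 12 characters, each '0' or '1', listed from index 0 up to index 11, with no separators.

Answer: 101000100001

Derivation:
Start: bits=000000000000
After insert 'ape': sets bits 2 6 -> bits=001000100000
After insert 'owl': sets bits 0 6 -> bits=101000100000
After insert 'dog': sets bits 6 11 -> bits=101000100001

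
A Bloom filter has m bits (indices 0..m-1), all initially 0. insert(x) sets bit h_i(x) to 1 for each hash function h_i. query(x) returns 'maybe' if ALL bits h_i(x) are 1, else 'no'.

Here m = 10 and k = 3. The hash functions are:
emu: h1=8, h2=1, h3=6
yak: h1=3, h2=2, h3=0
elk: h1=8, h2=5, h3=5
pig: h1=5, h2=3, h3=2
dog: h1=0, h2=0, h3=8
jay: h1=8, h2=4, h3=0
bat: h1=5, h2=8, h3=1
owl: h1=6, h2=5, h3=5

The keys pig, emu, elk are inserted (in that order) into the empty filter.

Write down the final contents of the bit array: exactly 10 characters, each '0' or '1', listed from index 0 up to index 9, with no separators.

Start: bits=0000000000
After insert 'pig': sets bits 2 3 5 -> bits=0011010000
After insert 'emu': sets bits 1 6 8 -> bits=0111011010
After insert 'elk': sets bits 5 8 -> bits=0111011010

Answer: 0111011010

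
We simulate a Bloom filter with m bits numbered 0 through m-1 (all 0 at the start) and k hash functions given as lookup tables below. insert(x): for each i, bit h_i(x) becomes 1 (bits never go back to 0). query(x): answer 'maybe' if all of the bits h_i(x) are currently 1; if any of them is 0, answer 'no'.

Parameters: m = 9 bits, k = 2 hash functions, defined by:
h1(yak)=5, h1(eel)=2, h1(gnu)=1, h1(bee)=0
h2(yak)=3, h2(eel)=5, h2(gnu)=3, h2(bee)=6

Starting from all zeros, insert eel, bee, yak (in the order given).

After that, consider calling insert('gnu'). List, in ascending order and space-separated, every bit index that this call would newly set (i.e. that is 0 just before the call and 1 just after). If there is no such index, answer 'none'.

Start: bits=000000000
After insert 'eel': sets bits 2 5 -> bits=001001000
After insert 'bee': sets bits 0 6 -> bits=101001100
After insert 'yak': sets bits 3 5 -> bits=101101100
insert 'gnu' would touch bits 1 3; currently bit1=0, bit3=1
Bits that are 0 among those (would change 0->1): 1

Answer: 1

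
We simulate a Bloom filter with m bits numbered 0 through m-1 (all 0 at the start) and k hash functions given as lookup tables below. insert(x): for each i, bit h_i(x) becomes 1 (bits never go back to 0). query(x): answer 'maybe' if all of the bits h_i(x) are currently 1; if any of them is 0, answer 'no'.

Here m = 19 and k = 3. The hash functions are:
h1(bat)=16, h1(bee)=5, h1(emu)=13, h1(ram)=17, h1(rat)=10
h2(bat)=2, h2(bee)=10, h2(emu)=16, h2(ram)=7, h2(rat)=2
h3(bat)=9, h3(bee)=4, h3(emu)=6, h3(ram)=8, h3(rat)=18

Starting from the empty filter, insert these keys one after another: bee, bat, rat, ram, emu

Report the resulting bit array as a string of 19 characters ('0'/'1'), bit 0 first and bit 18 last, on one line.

Start: bits=0000000000000000000
After insert 'bee': sets bits 4 5 10 -> bits=0000110000100000000
After insert 'bat': sets bits 2 9 16 -> bits=0010110001100000100
After insert 'rat': sets bits 2 10 18 -> bits=0010110001100000101
After insert 'ram': sets bits 7 8 17 -> bits=0010110111100000111
After insert 'emu': sets bits 6 13 16 -> bits=0010111111100100111

Answer: 0010111111100100111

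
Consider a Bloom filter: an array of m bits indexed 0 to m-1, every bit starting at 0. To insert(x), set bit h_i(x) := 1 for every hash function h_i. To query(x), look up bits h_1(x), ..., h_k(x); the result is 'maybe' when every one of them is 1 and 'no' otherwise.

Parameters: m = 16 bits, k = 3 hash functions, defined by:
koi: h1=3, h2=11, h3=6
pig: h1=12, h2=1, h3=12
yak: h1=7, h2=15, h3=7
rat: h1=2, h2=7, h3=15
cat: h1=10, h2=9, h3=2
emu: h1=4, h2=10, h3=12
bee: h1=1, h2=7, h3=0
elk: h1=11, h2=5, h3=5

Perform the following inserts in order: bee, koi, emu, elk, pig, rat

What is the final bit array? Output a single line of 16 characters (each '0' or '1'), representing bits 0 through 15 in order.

Start: bits=0000000000000000
After insert 'bee': sets bits 0 1 7 -> bits=1100000100000000
After insert 'koi': sets bits 3 6 11 -> bits=1101001100010000
After insert 'emu': sets bits 4 10 12 -> bits=1101101100111000
After insert 'elk': sets bits 5 11 -> bits=1101111100111000
After insert 'pig': sets bits 1 12 -> bits=1101111100111000
After insert 'rat': sets bits 2 7 15 -> bits=1111111100111001

Answer: 1111111100111001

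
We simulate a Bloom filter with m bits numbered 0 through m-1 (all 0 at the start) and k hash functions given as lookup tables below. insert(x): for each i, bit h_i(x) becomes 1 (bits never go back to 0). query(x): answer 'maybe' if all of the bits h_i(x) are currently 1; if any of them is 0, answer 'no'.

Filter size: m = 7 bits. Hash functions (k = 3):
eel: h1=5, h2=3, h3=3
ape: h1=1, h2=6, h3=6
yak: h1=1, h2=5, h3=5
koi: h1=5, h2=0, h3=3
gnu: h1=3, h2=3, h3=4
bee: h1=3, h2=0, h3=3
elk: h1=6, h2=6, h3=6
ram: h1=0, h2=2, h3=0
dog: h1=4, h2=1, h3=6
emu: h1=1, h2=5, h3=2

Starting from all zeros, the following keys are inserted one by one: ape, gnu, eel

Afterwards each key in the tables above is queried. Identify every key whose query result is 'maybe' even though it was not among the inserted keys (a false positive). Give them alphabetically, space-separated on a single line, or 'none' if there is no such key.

Answer: dog elk yak

Derivation:
Start: bits=0000000
After insert 'ape': sets bits 1 6 -> bits=0100001
After insert 'gnu': sets bits 3 4 -> bits=0101101
After insert 'eel': sets bits 3 5 -> bits=0101111
Not inserted: bee dog elk emu koi ram yak — query each against bits=0101111:
query bee: checks bit0=0, bit3=1 (has a 0) -> no => not a false positive
query dog: checks bit1=1, bit4=1, bit6=1 (all 1) -> maybe => FALSE POSITIVE
query elk: checks bit6=1 (all 1) -> maybe => FALSE POSITIVE
query emu: checks bit1=1, bit2=0, bit5=1 (has a 0) -> no => not a false positive
query koi: checks bit0=0, bit3=1, bit5=1 (has a 0) -> no => not a false positive
query ram: checks bit0=0, bit2=0 (has a 0) -> no => not a false positive
query yak: checks bit1=1, bit5=1 (all 1) -> maybe => FALSE POSITIVE
False positives (alphabetical): dog elk yak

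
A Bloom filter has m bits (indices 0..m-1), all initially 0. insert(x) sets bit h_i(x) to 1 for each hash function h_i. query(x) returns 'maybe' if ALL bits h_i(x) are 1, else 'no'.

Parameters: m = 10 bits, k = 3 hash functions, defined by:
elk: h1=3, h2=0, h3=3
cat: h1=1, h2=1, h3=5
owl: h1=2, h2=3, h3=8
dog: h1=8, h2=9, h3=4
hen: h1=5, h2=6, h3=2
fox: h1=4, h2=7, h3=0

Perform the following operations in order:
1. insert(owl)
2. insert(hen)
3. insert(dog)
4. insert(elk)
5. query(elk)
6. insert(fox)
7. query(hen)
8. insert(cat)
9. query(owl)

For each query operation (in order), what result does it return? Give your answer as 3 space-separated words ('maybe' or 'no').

Start: bits=0000000000
Op 1: insert owl -> sets bits 2 3 8 -> bits=0011000010
Op 2: insert hen -> sets bits 2 5 6 -> bits=0011011010
Op 3: insert dog -> sets bits 4 8 9 -> bits=0011111011
Op 4: insert elk -> sets bits 0 3 -> bits=1011111011
Op 5: query elk -> checks bit0=1, bit3=1 (all 1) -> maybe
Op 6: insert fox -> sets bits 0 4 7 -> bits=1011111111
Op 7: query hen -> checks bit2=1, bit5=1, bit6=1 (all 1) -> maybe
Op 8: insert cat -> sets bits 1 5 -> bits=1111111111
Op 9: query owl -> checks bit2=1, bit3=1, bit8=1 (all 1) -> maybe
Query results in order: maybe maybe maybe

Answer: maybe maybe maybe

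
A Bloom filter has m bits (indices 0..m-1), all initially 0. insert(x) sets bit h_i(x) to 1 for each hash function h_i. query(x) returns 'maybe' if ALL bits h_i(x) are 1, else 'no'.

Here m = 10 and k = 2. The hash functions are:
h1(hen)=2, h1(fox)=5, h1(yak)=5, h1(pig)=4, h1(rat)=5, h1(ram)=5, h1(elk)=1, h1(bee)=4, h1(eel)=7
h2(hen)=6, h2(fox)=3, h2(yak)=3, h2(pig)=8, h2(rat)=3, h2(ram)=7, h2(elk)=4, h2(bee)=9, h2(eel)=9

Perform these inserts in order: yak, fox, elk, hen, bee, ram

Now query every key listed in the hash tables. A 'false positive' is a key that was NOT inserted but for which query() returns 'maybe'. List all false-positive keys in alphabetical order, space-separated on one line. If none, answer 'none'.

Answer: eel rat

Derivation:
Start: bits=0000000000
After insert 'yak': sets bits 3 5 -> bits=0001010000
After insert 'fox': sets bits 3 5 -> bits=0001010000
After insert 'elk': sets bits 1 4 -> bits=0101110000
After insert 'hen': sets bits 2 6 -> bits=0111111000
After insert 'bee': sets bits 4 9 -> bits=0111111001
After insert 'ram': sets bits 5 7 -> bits=0111111101
Not inserted: eel pig rat — query each against bits=0111111101:
query eel: checks bit7=1, bit9=1 (all 1) -> maybe => FALSE POSITIVE
query pig: checks bit4=1, bit8=0 (has a 0) -> no => not a false positive
query rat: checks bit3=1, bit5=1 (all 1) -> maybe => FALSE POSITIVE
False positives (alphabetical): eel rat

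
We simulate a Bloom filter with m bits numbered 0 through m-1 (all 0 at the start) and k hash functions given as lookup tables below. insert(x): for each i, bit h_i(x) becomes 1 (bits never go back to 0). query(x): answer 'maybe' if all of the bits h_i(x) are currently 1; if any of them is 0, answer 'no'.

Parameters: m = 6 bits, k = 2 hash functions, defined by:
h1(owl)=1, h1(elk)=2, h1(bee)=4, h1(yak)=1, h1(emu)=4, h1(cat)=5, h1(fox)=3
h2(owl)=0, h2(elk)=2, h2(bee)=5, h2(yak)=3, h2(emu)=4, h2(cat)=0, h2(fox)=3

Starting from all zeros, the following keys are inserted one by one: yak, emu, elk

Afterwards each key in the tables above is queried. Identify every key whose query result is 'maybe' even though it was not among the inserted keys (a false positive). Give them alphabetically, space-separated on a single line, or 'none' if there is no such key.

Start: bits=000000
After insert 'yak': sets bits 1 3 -> bits=010100
After insert 'emu': sets bits 4 -> bits=010110
After insert 'elk': sets bits 2 -> bits=011110
Not inserted: bee cat fox owl — query each against bits=011110:
query bee: checks bit4=1, bit5=0 (has a 0) -> no => not a false positive
query cat: checks bit0=0, bit5=0 (has a 0) -> no => not a false positive
query fox: checks bit3=1 (all 1) -> maybe => FALSE POSITIVE
query owl: checks bit0=0, bit1=1 (has a 0) -> no => not a false positive
False positives (alphabetical): fox

Answer: fox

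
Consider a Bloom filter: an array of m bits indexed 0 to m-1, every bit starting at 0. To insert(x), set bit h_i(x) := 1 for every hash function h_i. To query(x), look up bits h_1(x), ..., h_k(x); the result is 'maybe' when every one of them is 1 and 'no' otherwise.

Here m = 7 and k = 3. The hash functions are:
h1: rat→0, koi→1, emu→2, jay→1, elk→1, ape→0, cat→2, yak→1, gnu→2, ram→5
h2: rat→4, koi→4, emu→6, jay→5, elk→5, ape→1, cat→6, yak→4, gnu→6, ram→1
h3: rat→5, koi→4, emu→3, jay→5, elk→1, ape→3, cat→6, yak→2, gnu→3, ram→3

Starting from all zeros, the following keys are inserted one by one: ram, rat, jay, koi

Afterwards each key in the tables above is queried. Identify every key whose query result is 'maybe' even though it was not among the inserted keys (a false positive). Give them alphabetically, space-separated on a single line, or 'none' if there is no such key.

Start: bits=0000000
After insert 'ram': sets bits 1 3 5 -> bits=0101010
After insert 'rat': sets bits 0 4 5 -> bits=1101110
After insert 'jay': sets bits 1 5 -> bits=1101110
After insert 'koi': sets bits 1 4 -> bits=1101110
Not inserted: ape cat elk emu gnu yak — query each against bits=1101110:
query ape: checks bit0=1, bit1=1, bit3=1 (all 1) -> maybe => FALSE POSITIVE
query cat: checks bit2=0, bit6=0 (has a 0) -> no => not a false positive
query elk: checks bit1=1, bit5=1 (all 1) -> maybe => FALSE POSITIVE
query emu: checks bit2=0, bit3=1, bit6=0 (has a 0) -> no => not a false positive
query gnu: checks bit2=0, bit3=1, bit6=0 (has a 0) -> no => not a false positive
query yak: checks bit1=1, bit2=0, bit4=1 (has a 0) -> no => not a false positive
False positives (alphabetical): ape elk

Answer: ape elk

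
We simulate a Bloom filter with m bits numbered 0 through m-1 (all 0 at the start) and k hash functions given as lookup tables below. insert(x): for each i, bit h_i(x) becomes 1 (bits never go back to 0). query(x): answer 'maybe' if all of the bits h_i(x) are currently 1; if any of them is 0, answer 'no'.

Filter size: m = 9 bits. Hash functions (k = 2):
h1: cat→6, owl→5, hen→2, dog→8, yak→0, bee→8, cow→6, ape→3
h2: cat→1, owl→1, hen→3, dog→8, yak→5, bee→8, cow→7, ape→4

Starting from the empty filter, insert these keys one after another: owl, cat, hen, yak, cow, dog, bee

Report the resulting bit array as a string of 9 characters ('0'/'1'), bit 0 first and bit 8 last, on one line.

Start: bits=000000000
After insert 'owl': sets bits 1 5 -> bits=010001000
After insert 'cat': sets bits 1 6 -> bits=010001100
After insert 'hen': sets bits 2 3 -> bits=011101100
After insert 'yak': sets bits 0 5 -> bits=111101100
After insert 'cow': sets bits 6 7 -> bits=111101110
After insert 'dog': sets bits 8 -> bits=111101111
After insert 'bee': sets bits 8 -> bits=111101111

Answer: 111101111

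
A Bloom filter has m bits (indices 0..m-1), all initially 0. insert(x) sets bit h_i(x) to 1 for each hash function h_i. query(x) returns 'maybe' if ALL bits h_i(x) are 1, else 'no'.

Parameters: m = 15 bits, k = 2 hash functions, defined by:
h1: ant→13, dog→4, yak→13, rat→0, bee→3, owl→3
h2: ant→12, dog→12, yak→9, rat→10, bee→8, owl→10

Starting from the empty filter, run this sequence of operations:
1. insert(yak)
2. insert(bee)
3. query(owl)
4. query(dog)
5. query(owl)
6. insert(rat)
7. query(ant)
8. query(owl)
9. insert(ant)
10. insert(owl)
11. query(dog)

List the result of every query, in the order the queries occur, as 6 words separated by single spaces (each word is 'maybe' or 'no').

Start: bits=000000000000000
Op 1: insert yak -> sets bits 9 13 -> bits=000000000100010
Op 2: insert bee -> sets bits 3 8 -> bits=000100001100010
Op 3: query owl -> checks bit3=1, bit10=0 (has a 0) -> no
Op 4: query dog -> checks bit4=0, bit12=0 (has a 0) -> no
Op 5: query owl -> checks bit3=1, bit10=0 (has a 0) -> no
Op 6: insert rat -> sets bits 0 10 -> bits=100100001110010
Op 7: query ant -> checks bit12=0, bit13=1 (has a 0) -> no
Op 8: query owl -> checks bit3=1, bit10=1 (all 1) -> maybe
Op 9: insert ant -> sets bits 12 13 -> bits=100100001110110
Op 10: insert owl -> sets bits 3 10 -> bits=100100001110110
Op 11: query dog -> checks bit4=0, bit12=1 (has a 0) -> no
Query results in order: no no no no maybe no

Answer: no no no no maybe no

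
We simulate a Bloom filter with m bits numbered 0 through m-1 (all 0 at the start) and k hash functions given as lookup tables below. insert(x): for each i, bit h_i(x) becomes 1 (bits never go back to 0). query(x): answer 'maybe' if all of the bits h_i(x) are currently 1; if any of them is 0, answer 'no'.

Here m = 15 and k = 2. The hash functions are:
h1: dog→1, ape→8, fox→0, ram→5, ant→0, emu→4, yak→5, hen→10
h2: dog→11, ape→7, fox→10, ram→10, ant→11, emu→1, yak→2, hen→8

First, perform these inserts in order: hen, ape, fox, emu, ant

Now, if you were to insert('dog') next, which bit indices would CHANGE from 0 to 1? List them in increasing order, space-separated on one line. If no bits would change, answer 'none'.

Answer: none

Derivation:
Start: bits=000000000000000
After insert 'hen': sets bits 8 10 -> bits=000000001010000
After insert 'ape': sets bits 7 8 -> bits=000000011010000
After insert 'fox': sets bits 0 10 -> bits=100000011010000
After insert 'emu': sets bits 1 4 -> bits=110010011010000
After insert 'ant': sets bits 0 11 -> bits=110010011011000
insert 'dog' would touch bits 1 11; currently bit1=1, bit11=1
Bits that are 0 among those (would change 0->1): none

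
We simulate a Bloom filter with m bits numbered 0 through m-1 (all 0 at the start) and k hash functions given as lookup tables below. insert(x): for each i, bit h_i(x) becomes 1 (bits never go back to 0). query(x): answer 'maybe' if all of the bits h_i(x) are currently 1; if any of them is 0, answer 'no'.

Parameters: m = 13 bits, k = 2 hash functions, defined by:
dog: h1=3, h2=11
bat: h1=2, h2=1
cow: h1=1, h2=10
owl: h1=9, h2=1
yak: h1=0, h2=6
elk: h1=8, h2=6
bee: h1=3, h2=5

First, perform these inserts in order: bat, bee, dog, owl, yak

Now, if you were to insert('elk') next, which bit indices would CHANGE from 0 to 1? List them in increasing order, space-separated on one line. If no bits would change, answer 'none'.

Answer: 8

Derivation:
Start: bits=0000000000000
After insert 'bat': sets bits 1 2 -> bits=0110000000000
After insert 'bee': sets bits 3 5 -> bits=0111010000000
After insert 'dog': sets bits 3 11 -> bits=0111010000010
After insert 'owl': sets bits 1 9 -> bits=0111010001010
After insert 'yak': sets bits 0 6 -> bits=1111011001010
insert 'elk' would touch bits 6 8; currently bit6=1, bit8=0
Bits that are 0 among those (would change 0->1): 8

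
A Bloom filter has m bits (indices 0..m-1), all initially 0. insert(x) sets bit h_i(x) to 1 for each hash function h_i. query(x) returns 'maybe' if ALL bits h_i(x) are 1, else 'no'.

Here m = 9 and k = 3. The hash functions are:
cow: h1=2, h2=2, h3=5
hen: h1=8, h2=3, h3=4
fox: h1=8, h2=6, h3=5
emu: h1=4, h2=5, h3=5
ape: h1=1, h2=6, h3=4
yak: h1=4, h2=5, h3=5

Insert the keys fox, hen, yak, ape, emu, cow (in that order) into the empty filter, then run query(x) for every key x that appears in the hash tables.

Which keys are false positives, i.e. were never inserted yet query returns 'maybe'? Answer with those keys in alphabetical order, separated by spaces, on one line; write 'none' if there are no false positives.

Answer: none

Derivation:
Start: bits=000000000
After insert 'fox': sets bits 5 6 8 -> bits=000001101
After insert 'hen': sets bits 3 4 8 -> bits=000111101
After insert 'yak': sets bits 4 5 -> bits=000111101
After insert 'ape': sets bits 1 4 6 -> bits=010111101
After insert 'emu': sets bits 4 5 -> bits=010111101
After insert 'cow': sets bits 2 5 -> bits=011111101
Not inserted: (none) — query each against bits=011111101:
False positives (alphabetical): none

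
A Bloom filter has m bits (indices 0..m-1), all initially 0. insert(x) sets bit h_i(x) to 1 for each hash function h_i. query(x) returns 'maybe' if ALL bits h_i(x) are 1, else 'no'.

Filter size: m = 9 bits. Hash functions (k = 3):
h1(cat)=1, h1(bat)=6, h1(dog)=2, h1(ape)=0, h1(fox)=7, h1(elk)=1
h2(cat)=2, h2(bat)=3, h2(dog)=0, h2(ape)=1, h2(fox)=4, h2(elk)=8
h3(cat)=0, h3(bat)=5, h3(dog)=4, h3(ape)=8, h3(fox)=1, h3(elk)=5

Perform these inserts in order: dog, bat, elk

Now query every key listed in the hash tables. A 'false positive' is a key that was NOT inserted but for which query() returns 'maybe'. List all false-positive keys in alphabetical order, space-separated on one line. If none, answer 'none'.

Start: bits=000000000
After insert 'dog': sets bits 0 2 4 -> bits=101010000
After insert 'bat': sets bits 3 5 6 -> bits=101111100
After insert 'elk': sets bits 1 5 8 -> bits=111111101
Not inserted: ape cat fox — query each against bits=111111101:
query ape: checks bit0=1, bit1=1, bit8=1 (all 1) -> maybe => FALSE POSITIVE
query cat: checks bit0=1, bit1=1, bit2=1 (all 1) -> maybe => FALSE POSITIVE
query fox: checks bit1=1, bit4=1, bit7=0 (has a 0) -> no => not a false positive
False positives (alphabetical): ape cat

Answer: ape cat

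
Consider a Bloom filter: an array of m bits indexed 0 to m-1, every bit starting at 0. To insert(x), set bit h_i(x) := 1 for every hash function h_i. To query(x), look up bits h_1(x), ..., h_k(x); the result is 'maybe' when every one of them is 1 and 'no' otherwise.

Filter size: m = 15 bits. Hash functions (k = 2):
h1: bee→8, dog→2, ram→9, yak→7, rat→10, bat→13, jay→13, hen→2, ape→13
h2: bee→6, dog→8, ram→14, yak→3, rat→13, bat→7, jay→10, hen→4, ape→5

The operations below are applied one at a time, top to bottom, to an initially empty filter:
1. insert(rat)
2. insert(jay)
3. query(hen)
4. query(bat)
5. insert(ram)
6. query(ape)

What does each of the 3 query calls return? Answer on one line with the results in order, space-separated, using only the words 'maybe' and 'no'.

Start: bits=000000000000000
Op 1: insert rat -> sets bits 10 13 -> bits=000000000010010
Op 2: insert jay -> sets bits 10 13 -> bits=000000000010010
Op 3: query hen -> checks bit2=0, bit4=0 (has a 0) -> no
Op 4: query bat -> checks bit7=0, bit13=1 (has a 0) -> no
Op 5: insert ram -> sets bits 9 14 -> bits=000000000110011
Op 6: query ape -> checks bit5=0, bit13=1 (has a 0) -> no
Query results in order: no no no

Answer: no no no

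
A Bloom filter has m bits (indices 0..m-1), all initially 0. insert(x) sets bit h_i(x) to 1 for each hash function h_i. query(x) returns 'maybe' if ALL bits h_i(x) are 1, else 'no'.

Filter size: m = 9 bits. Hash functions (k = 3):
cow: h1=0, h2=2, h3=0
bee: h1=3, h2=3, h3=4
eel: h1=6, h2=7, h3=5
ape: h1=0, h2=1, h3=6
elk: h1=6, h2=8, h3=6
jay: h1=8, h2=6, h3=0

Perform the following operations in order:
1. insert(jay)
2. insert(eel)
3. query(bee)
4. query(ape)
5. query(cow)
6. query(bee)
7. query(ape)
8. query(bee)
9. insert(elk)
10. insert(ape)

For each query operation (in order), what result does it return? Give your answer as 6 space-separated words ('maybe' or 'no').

Start: bits=000000000
Op 1: insert jay -> sets bits 0 6 8 -> bits=100000101
Op 2: insert eel -> sets bits 5 6 7 -> bits=100001111
Op 3: query bee -> checks bit3=0, bit4=0 (has a 0) -> no
Op 4: query ape -> checks bit0=1, bit1=0, bit6=1 (has a 0) -> no
Op 5: query cow -> checks bit0=1, bit2=0 (has a 0) -> no
Op 6: query bee -> checks bit3=0, bit4=0 (has a 0) -> no
Op 7: query ape -> checks bit0=1, bit1=0, bit6=1 (has a 0) -> no
Op 8: query bee -> checks bit3=0, bit4=0 (has a 0) -> no
Op 9: insert elk -> sets bits 6 8 -> bits=100001111
Op 10: insert ape -> sets bits 0 1 6 -> bits=110001111
Query results in order: no no no no no no

Answer: no no no no no no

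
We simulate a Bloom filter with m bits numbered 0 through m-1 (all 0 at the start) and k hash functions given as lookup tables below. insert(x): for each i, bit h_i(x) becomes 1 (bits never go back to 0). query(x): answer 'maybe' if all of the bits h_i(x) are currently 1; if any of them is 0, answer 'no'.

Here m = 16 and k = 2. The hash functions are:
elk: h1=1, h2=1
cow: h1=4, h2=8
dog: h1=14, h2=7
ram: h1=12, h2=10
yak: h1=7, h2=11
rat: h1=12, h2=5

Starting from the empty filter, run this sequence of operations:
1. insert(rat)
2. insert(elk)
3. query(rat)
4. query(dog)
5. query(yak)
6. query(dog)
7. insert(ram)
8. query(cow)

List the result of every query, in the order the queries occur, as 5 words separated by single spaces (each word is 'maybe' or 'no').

Start: bits=0000000000000000
Op 1: insert rat -> sets bits 5 12 -> bits=0000010000001000
Op 2: insert elk -> sets bits 1 -> bits=0100010000001000
Op 3: query rat -> checks bit5=1, bit12=1 (all 1) -> maybe
Op 4: query dog -> checks bit7=0, bit14=0 (has a 0) -> no
Op 5: query yak -> checks bit7=0, bit11=0 (has a 0) -> no
Op 6: query dog -> checks bit7=0, bit14=0 (has a 0) -> no
Op 7: insert ram -> sets bits 10 12 -> bits=0100010000101000
Op 8: query cow -> checks bit4=0, bit8=0 (has a 0) -> no
Query results in order: maybe no no no no

Answer: maybe no no no no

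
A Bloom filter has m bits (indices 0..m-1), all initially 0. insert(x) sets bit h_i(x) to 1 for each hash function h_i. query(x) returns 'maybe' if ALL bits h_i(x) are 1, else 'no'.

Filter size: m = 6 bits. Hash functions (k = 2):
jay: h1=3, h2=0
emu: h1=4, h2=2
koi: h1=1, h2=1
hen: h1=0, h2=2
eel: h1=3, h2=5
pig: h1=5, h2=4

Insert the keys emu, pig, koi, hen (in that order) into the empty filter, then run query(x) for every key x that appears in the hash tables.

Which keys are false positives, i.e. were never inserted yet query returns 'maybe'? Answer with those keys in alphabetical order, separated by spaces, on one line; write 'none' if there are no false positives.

Answer: none

Derivation:
Start: bits=000000
After insert 'emu': sets bits 2 4 -> bits=001010
After insert 'pig': sets bits 4 5 -> bits=001011
After insert 'koi': sets bits 1 -> bits=011011
After insert 'hen': sets bits 0 2 -> bits=111011
Not inserted: eel jay — query each against bits=111011:
query eel: checks bit3=0, bit5=1 (has a 0) -> no => not a false positive
query jay: checks bit0=1, bit3=0 (has a 0) -> no => not a false positive
False positives (alphabetical): none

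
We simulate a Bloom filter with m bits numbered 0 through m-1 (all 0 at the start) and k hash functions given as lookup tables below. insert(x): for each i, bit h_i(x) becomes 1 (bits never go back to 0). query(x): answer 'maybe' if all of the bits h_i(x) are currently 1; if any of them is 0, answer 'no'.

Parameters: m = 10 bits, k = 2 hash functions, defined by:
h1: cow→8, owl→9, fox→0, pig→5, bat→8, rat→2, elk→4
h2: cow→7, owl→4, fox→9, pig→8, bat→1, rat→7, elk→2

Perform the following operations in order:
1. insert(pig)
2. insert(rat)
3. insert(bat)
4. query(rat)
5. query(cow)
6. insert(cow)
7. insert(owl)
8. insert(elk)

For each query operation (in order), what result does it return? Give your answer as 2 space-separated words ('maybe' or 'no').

Start: bits=0000000000
Op 1: insert pig -> sets bits 5 8 -> bits=0000010010
Op 2: insert rat -> sets bits 2 7 -> bits=0010010110
Op 3: insert bat -> sets bits 1 8 -> bits=0110010110
Op 4: query rat -> checks bit2=1, bit7=1 (all 1) -> maybe
Op 5: query cow -> checks bit7=1, bit8=1 (all 1) -> maybe
Op 6: insert cow -> sets bits 7 8 -> bits=0110010110
Op 7: insert owl -> sets bits 4 9 -> bits=0110110111
Op 8: insert elk -> sets bits 2 4 -> bits=0110110111
Query results in order: maybe maybe

Answer: maybe maybe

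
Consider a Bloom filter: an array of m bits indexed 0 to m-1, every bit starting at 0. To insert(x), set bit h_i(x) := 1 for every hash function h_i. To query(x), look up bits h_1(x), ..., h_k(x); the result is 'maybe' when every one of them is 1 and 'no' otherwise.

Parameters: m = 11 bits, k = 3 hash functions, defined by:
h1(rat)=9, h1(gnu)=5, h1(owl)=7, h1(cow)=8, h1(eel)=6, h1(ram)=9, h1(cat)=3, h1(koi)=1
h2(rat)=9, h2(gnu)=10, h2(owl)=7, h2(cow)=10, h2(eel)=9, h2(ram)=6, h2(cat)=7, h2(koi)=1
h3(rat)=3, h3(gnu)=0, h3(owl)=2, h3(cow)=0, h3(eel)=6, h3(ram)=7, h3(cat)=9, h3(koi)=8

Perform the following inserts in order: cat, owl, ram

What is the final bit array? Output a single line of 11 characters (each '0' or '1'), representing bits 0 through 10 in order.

Start: bits=00000000000
After insert 'cat': sets bits 3 7 9 -> bits=00010001010
After insert 'owl': sets bits 2 7 -> bits=00110001010
After insert 'ram': sets bits 6 7 9 -> bits=00110011010

Answer: 00110011010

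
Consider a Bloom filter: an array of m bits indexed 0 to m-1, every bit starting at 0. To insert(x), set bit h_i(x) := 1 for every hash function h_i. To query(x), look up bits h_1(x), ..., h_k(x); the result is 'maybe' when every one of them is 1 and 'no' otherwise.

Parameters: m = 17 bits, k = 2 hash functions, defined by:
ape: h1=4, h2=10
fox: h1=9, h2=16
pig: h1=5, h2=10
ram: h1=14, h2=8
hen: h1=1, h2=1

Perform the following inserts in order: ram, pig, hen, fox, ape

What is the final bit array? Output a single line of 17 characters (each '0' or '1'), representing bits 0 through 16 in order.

Start: bits=00000000000000000
After insert 'ram': sets bits 8 14 -> bits=00000000100000100
After insert 'pig': sets bits 5 10 -> bits=00000100101000100
After insert 'hen': sets bits 1 -> bits=01000100101000100
After insert 'fox': sets bits 9 16 -> bits=01000100111000101
After insert 'ape': sets bits 4 10 -> bits=01001100111000101

Answer: 01001100111000101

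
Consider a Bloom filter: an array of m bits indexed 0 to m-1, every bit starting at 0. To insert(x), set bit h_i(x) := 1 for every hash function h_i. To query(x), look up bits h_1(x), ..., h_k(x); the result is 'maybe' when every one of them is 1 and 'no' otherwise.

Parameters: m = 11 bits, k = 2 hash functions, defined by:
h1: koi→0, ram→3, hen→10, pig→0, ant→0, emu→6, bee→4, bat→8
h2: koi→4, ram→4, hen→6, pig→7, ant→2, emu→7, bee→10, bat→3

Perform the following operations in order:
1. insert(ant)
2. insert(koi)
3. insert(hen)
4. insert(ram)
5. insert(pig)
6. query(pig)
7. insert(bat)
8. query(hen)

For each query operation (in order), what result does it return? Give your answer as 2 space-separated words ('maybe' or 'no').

Answer: maybe maybe

Derivation:
Start: bits=00000000000
Op 1: insert ant -> sets bits 0 2 -> bits=10100000000
Op 2: insert koi -> sets bits 0 4 -> bits=10101000000
Op 3: insert hen -> sets bits 6 10 -> bits=10101010001
Op 4: insert ram -> sets bits 3 4 -> bits=10111010001
Op 5: insert pig -> sets bits 0 7 -> bits=10111011001
Op 6: query pig -> checks bit0=1, bit7=1 (all 1) -> maybe
Op 7: insert bat -> sets bits 3 8 -> bits=10111011101
Op 8: query hen -> checks bit6=1, bit10=1 (all 1) -> maybe
Query results in order: maybe maybe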